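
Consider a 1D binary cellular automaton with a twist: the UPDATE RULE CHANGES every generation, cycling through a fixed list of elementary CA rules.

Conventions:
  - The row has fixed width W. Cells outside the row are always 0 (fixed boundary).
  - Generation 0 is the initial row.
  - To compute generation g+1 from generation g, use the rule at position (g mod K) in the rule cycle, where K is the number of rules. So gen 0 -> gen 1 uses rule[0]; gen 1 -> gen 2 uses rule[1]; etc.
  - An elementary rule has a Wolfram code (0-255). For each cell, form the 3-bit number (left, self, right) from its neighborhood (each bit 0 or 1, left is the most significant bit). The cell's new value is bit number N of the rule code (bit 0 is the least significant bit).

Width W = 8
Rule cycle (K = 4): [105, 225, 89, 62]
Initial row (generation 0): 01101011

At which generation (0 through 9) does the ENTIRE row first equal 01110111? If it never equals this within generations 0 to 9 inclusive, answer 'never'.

Gen 0: 01101011
Gen 1 (rule 105): 01110111
Gen 2 (rule 225): 00111011
Gen 3 (rule 89): 10101011
Gen 4 (rule 62): 11111110
Gen 5 (rule 105): 10000010
Gen 6 (rule 225): 00111000
Gen 7 (rule 89): 10101111
Gen 8 (rule 62): 11111000
Gen 9 (rule 105): 10001011

Answer: 1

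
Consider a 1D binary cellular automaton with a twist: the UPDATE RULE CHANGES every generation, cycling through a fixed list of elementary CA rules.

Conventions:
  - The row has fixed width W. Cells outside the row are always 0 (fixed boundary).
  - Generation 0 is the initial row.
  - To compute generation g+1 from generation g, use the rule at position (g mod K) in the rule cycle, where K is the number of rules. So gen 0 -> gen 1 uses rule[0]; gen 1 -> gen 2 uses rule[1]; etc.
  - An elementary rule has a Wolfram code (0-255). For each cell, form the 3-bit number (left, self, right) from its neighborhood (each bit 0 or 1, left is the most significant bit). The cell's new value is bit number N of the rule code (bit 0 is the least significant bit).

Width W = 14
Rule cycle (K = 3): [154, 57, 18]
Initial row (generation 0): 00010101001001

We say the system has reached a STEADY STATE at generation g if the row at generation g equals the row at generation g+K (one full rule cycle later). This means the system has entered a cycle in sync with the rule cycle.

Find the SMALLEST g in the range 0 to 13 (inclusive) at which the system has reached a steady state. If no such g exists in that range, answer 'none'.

Answer: 6

Derivation:
Gen 0: 00010101001001
Gen 1 (rule 154): 00100000110110
Gen 2 (rule 57): 10011110101101
Gen 3 (rule 18): 01100000000000
Gen 4 (rule 154): 11010000000000
Gen 5 (rule 57): 10101111111111
Gen 6 (rule 18): 00000000000000
Gen 7 (rule 154): 00000000000000
Gen 8 (rule 57): 11111111111111
Gen 9 (rule 18): 00000000000000
Gen 10 (rule 154): 00000000000000
Gen 11 (rule 57): 11111111111111
Gen 12 (rule 18): 00000000000000
Gen 13 (rule 154): 00000000000000
Gen 14 (rule 57): 11111111111111
Gen 15 (rule 18): 00000000000000
Gen 16 (rule 154): 00000000000000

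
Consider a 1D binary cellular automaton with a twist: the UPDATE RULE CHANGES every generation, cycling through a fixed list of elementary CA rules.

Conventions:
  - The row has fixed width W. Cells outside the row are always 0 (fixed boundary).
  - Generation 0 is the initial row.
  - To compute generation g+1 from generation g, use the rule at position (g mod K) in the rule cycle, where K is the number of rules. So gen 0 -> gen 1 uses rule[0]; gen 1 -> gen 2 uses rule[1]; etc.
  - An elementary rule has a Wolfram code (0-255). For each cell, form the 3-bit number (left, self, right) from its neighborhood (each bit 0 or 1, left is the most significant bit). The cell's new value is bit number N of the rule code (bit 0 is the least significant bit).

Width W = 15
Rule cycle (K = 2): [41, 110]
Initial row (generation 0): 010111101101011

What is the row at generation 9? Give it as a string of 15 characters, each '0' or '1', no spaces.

Gen 0: 010111101101011
Gen 1 (rule 41): 001100011010110
Gen 2 (rule 110): 011100111111110
Gen 3 (rule 41): 010000100000000
Gen 4 (rule 110): 110001100000000
Gen 5 (rule 41): 100101001111111
Gen 6 (rule 110): 101111011000001
Gen 7 (rule 41): 011000110011100
Gen 8 (rule 110): 111001110110100
Gen 9 (rule 41): 100001001101001

Answer: 100001001101001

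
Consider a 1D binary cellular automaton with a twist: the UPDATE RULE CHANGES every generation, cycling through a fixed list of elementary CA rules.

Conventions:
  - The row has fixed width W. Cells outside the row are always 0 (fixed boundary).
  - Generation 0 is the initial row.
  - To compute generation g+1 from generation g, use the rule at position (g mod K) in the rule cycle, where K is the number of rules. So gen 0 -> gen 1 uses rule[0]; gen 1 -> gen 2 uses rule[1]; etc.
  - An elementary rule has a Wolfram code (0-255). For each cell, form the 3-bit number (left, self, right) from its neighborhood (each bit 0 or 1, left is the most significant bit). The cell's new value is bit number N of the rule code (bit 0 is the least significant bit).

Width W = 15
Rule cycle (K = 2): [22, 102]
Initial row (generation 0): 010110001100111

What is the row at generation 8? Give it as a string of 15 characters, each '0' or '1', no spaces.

Answer: 000010011101101

Derivation:
Gen 0: 010110001100111
Gen 1 (rule 22): 110001010011000
Gen 2 (rule 102): 010011110101000
Gen 3 (rule 22): 111100000101100
Gen 4 (rule 102): 000100001110100
Gen 5 (rule 22): 001110010000110
Gen 6 (rule 102): 010010110001010
Gen 7 (rule 22): 111110001011011
Gen 8 (rule 102): 000010011101101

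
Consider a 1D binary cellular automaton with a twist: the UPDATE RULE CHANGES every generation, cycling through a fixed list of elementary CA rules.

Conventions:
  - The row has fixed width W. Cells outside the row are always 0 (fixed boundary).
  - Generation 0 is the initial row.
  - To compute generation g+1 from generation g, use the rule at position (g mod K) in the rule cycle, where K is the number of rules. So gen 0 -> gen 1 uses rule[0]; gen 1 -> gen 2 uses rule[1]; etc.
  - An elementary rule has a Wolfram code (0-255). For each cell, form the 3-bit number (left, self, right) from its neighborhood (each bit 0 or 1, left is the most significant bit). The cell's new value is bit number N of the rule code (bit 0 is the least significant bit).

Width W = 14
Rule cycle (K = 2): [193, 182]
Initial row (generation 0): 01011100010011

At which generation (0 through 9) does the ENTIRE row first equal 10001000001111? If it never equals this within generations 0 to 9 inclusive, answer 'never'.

Answer: 5

Derivation:
Gen 0: 01011100010011
Gen 1 (rule 193): 00001101000001
Gen 2 (rule 182): 00010011100011
Gen 3 (rule 193): 11000001101001
Gen 4 (rule 182): 00100010011111
Gen 5 (rule 193): 10001000001111
Gen 6 (rule 182): 11011100010110
Gen 7 (rule 193): 01001101000010
Gen 8 (rule 182): 11110011100111
Gen 9 (rule 193): 01110001100011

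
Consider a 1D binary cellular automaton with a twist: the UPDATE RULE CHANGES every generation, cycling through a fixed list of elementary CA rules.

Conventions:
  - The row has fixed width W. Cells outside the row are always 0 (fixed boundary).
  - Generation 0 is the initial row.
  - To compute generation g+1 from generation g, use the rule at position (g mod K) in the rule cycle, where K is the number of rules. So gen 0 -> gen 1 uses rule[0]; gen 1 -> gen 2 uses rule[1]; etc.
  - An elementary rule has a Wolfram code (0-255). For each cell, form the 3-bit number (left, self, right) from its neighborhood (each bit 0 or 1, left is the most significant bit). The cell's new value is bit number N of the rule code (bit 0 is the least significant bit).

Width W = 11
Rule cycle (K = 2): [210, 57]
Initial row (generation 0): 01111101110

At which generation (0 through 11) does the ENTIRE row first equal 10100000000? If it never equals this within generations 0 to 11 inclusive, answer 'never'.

Answer: 9

Derivation:
Gen 0: 01111101110
Gen 1 (rule 210): 10111100111
Gen 2 (rule 57): 01100010100
Gen 3 (rule 210): 10110100010
Gen 4 (rule 57): 01101011001
Gen 5 (rule 210): 10100001110
Gen 6 (rule 57): 01011101001
Gen 7 (rule 210): 10001100110
Gen 8 (rule 57): 01101010101
Gen 9 (rule 210): 10100000000
Gen 10 (rule 57): 01011111111
Gen 11 (rule 210): 10001111111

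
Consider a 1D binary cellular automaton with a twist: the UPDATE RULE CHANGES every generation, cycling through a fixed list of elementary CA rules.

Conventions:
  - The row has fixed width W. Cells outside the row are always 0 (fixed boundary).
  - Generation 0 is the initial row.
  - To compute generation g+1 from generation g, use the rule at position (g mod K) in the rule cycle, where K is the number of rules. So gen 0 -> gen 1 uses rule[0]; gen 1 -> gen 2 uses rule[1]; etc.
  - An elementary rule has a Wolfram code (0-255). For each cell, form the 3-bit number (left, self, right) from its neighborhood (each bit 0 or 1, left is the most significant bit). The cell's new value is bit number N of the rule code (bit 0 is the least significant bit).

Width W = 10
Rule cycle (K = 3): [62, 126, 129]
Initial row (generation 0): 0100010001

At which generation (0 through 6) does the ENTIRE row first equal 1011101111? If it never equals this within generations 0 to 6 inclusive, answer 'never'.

Answer: 2

Derivation:
Gen 0: 0100010001
Gen 1 (rule 62): 1110111011
Gen 2 (rule 126): 1011101111
Gen 3 (rule 129): 0001000110
Gen 4 (rule 62): 0011101101
Gen 5 (rule 126): 0110111111
Gen 6 (rule 129): 0000011110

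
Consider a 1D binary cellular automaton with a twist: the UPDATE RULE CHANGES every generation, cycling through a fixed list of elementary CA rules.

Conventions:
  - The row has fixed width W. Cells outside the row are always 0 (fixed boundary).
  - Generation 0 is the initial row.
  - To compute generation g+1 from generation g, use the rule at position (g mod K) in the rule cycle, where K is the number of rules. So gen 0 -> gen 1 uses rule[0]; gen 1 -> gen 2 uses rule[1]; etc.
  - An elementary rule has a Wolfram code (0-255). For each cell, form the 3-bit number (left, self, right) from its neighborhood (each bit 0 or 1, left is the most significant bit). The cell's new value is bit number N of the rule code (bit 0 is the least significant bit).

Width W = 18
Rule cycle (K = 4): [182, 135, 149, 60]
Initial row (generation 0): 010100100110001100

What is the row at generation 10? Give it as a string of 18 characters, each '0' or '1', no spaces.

Answer: 110010010011111001

Derivation:
Gen 0: 010100100110001100
Gen 1 (rule 182): 111111111001010010
Gen 2 (rule 135): 011111110011010110
Gen 3 (rule 149): 001111101000010001
Gen 4 (rule 60): 001000011100011001
Gen 5 (rule 182): 011100101010100111
Gen 6 (rule 135): 101001101010101010
Gen 7 (rule 149): 101100001010101011
Gen 8 (rule 60): 111010001111111110
Gen 9 (rule 182): 010111010111111101
Gen 10 (rule 135): 110010010011111001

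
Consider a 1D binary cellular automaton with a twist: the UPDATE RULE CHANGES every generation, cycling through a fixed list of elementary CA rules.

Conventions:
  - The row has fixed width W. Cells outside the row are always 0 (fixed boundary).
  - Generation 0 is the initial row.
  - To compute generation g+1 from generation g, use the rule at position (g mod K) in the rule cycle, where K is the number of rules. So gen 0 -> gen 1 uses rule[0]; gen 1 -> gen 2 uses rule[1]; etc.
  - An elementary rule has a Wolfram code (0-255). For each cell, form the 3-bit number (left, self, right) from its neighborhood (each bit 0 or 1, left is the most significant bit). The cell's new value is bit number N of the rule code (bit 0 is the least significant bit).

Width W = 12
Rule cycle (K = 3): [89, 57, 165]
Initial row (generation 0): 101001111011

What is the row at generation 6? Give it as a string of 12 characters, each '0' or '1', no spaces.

Gen 0: 101001111011
Gen 1 (rule 89): 000101001011
Gen 2 (rule 57): 110010100110
Gen 3 (rule 165): 000011100000
Gen 4 (rule 89): 111010111111
Gen 5 (rule 57): 100101100000
Gen 6 (rule 165): 100110001111

Answer: 100110001111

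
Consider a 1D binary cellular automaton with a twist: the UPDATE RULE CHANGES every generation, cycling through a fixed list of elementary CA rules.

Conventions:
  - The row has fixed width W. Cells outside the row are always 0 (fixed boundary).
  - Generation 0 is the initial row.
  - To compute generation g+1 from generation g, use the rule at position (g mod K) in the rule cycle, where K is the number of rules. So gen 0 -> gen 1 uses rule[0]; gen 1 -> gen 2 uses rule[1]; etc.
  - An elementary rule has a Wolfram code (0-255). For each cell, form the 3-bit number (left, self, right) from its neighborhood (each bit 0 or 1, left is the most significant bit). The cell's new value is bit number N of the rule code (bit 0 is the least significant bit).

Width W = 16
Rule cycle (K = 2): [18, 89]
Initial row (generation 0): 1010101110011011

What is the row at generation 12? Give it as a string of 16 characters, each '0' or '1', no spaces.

Answer: 1111111111111111

Derivation:
Gen 0: 1010101110011011
Gen 1 (rule 18): 0000000001100000
Gen 2 (rule 89): 1111111101111111
Gen 3 (rule 18): 0000000000000000
Gen 4 (rule 89): 1111111111111111
Gen 5 (rule 18): 0000000000000000
Gen 6 (rule 89): 1111111111111111
Gen 7 (rule 18): 0000000000000000
Gen 8 (rule 89): 1111111111111111
Gen 9 (rule 18): 0000000000000000
Gen 10 (rule 89): 1111111111111111
Gen 11 (rule 18): 0000000000000000
Gen 12 (rule 89): 1111111111111111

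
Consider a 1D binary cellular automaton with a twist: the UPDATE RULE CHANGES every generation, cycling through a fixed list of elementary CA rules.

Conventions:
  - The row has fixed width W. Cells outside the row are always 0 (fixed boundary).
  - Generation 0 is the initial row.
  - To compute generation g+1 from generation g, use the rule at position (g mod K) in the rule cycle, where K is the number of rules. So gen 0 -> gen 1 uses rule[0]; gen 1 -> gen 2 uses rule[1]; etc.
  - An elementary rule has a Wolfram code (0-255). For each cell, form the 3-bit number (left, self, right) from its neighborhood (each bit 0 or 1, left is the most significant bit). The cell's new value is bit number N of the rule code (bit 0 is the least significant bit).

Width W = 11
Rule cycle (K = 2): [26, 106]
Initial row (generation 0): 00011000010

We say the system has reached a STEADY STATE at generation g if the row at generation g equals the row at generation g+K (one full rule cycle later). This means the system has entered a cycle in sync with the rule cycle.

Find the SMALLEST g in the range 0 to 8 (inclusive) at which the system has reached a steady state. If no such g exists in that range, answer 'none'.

Gen 0: 00011000010
Gen 1 (rule 26): 00110100101
Gen 2 (rule 106): 01111001010
Gen 3 (rule 26): 11000110001
Gen 4 (rule 106): 11001110010
Gen 5 (rule 26): 10111001101
Gen 6 (rule 106): 01101011110
Gen 7 (rule 26): 11000010001
Gen 8 (rule 106): 11000100010
Gen 9 (rule 26): 10101010101
Gen 10 (rule 106): 01010101010

Answer: none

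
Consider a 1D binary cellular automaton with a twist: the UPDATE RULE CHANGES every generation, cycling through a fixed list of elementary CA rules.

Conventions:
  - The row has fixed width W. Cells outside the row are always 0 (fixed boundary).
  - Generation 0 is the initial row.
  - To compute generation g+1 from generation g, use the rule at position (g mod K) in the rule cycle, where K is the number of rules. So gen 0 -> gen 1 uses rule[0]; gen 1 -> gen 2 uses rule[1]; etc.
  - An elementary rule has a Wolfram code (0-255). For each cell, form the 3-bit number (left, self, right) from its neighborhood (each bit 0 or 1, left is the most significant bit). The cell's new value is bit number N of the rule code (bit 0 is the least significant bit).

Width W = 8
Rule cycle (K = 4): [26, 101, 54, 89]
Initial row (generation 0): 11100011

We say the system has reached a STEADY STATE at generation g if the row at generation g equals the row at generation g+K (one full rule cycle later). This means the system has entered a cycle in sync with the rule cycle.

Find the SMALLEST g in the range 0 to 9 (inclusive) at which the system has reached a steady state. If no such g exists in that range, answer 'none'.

Answer: none

Derivation:
Gen 0: 11100011
Gen 1 (rule 26): 10010110
Gen 2 (rule 101): 10011010
Gen 3 (rule 54): 11100111
Gen 4 (rule 89): 10110101
Gen 5 (rule 26): 00100000
Gen 6 (rule 101): 10101111
Gen 7 (rule 54): 11110000
Gen 8 (rule 89): 10011111
Gen 9 (rule 26): 01110000
Gen 10 (rule 101): 00010111
Gen 11 (rule 54): 00111000
Gen 12 (rule 89): 10101111
Gen 13 (rule 26): 00001000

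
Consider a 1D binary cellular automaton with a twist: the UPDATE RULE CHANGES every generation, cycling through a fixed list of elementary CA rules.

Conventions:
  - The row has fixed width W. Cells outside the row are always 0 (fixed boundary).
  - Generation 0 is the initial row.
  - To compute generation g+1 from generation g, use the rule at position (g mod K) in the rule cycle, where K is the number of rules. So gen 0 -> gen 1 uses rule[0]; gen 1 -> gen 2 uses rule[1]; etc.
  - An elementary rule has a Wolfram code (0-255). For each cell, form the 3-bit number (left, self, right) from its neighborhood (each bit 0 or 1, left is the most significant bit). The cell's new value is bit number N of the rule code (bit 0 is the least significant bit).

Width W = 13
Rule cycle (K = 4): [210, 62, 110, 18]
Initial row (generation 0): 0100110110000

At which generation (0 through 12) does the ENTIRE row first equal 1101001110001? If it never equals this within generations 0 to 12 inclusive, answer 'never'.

Gen 0: 0100110110000
Gen 1 (rule 210): 1011010011000
Gen 2 (rule 62): 1110111110100
Gen 3 (rule 110): 1011100011100
Gen 4 (rule 18): 0000010100010
Gen 5 (rule 210): 0000100010101
Gen 6 (rule 62): 0001110111111
Gen 7 (rule 110): 0011011100001
Gen 8 (rule 18): 0100000010010
Gen 9 (rule 210): 1010000101101
Gen 10 (rule 62): 1111001111011
Gen 11 (rule 110): 1001011001111
Gen 12 (rule 18): 0110000110000

Answer: never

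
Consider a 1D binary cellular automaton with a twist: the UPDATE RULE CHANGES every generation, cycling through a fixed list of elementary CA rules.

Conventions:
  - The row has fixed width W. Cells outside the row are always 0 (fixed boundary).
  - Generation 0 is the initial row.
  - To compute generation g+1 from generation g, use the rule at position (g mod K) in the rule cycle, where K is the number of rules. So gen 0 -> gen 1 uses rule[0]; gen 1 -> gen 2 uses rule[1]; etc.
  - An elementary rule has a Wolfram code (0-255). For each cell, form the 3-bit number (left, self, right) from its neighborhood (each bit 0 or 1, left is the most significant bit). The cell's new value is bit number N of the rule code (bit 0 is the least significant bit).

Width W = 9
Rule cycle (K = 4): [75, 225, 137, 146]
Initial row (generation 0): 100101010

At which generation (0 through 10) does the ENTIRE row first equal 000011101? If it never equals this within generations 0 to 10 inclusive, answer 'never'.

Gen 0: 100101010
Gen 1 (rule 75): 001000000
Gen 2 (rule 225): 100011111
Gen 3 (rule 137): 001011110
Gen 4 (rule 146): 010001101
Gen 5 (rule 75): 100111100
Gen 6 (rule 225): 000011101
Gen 7 (rule 137): 111011000
Gen 8 (rule 146): 010000100
Gen 9 (rule 75): 100111001
Gen 10 (rule 225): 000011000

Answer: 6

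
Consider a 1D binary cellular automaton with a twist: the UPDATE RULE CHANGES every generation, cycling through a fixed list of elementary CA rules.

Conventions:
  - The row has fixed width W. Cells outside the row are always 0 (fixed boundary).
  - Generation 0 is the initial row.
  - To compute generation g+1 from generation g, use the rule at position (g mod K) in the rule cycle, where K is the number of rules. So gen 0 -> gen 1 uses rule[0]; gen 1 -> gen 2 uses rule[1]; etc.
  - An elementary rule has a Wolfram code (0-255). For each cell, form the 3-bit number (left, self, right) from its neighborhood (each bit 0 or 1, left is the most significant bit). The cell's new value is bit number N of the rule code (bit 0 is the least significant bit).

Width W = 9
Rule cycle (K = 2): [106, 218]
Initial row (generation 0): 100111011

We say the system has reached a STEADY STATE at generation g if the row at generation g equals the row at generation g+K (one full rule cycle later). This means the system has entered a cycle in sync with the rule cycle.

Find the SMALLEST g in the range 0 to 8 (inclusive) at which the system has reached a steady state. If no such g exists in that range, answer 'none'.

Gen 0: 100111011
Gen 1 (rule 106): 001101111
Gen 2 (rule 218): 011101111
Gen 3 (rule 106): 110111001
Gen 4 (rule 218): 110111110
Gen 5 (rule 106): 111100010
Gen 6 (rule 218): 111110101
Gen 7 (rule 106): 100011010
Gen 8 (rule 218): 010111001
Gen 9 (rule 106): 101101010
Gen 10 (rule 218): 001100001

Answer: none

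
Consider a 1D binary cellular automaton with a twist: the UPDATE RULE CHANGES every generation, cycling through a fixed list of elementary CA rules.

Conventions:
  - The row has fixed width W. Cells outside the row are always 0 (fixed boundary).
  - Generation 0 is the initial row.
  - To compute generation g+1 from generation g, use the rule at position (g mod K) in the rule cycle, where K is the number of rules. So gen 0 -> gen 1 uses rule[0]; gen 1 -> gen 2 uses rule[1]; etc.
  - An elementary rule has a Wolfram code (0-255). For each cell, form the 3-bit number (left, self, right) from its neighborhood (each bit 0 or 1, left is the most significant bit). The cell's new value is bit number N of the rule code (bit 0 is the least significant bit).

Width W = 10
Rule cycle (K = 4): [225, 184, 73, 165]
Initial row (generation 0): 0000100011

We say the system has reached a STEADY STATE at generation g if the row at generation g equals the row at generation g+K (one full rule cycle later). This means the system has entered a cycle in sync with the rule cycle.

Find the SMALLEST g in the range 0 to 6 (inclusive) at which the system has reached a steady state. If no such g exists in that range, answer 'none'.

Gen 0: 0000100011
Gen 1 (rule 225): 1110001001
Gen 2 (rule 184): 1101000100
Gen 3 (rule 73): 1100010001
Gen 4 (rule 165): 0001010101
Gen 5 (rule 225): 1100101010
Gen 6 (rule 184): 1010010101
Gen 7 (rule 73): 0000000000
Gen 8 (rule 165): 1111111111
Gen 9 (rule 225): 0111111111
Gen 10 (rule 184): 0111111110

Answer: none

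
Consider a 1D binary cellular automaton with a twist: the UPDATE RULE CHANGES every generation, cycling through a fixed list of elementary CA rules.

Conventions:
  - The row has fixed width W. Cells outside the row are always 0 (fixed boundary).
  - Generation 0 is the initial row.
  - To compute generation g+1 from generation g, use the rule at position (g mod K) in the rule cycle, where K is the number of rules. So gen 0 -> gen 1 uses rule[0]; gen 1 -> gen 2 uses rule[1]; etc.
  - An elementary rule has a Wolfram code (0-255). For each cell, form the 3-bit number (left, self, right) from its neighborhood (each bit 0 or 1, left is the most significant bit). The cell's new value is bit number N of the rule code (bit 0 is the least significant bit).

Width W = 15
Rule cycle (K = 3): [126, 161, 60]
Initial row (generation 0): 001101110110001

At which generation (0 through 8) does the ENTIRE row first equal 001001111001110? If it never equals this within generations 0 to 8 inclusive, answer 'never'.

Gen 0: 001101110110001
Gen 1 (rule 126): 011111011111011
Gen 2 (rule 161): 001110101110100
Gen 3 (rule 60): 001001111001110
Gen 4 (rule 126): 011111001111011
Gen 5 (rule 161): 001110000110100
Gen 6 (rule 60): 001001000101110
Gen 7 (rule 126): 011111101111011
Gen 8 (rule 161): 001111010110100

Answer: 3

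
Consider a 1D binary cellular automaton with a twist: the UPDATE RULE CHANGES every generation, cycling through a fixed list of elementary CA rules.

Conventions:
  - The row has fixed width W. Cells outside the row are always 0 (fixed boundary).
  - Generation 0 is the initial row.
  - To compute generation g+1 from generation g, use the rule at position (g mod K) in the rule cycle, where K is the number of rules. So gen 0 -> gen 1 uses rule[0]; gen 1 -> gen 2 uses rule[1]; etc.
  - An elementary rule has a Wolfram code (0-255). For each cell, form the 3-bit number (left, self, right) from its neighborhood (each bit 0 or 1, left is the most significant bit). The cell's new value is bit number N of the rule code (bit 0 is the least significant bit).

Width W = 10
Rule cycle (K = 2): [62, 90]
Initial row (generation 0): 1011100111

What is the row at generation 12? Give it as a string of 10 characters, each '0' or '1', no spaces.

Gen 0: 1011100111
Gen 1 (rule 62): 1110011100
Gen 2 (rule 90): 1011110110
Gen 3 (rule 62): 1110001101
Gen 4 (rule 90): 1011011100
Gen 5 (rule 62): 1110110010
Gen 6 (rule 90): 1010111101
Gen 7 (rule 62): 1111100011
Gen 8 (rule 90): 1000110111
Gen 9 (rule 62): 1101101100
Gen 10 (rule 90): 1101101110
Gen 11 (rule 62): 1011011001
Gen 12 (rule 90): 0011011110

Answer: 0011011110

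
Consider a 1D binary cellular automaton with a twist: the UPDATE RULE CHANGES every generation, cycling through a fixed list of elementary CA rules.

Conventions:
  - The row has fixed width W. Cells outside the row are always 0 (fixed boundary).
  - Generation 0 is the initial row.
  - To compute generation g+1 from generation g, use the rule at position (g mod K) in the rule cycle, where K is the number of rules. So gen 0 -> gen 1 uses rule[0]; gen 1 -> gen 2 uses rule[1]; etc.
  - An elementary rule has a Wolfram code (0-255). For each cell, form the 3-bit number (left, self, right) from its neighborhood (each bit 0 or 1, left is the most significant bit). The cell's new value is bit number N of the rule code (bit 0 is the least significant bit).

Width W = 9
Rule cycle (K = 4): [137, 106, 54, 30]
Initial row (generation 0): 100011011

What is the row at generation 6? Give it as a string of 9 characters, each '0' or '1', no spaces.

Gen 0: 100011011
Gen 1 (rule 137): 001010010
Gen 2 (rule 106): 010100100
Gen 3 (rule 54): 111111110
Gen 4 (rule 30): 100000001
Gen 5 (rule 137): 001111100
Gen 6 (rule 106): 011000100

Answer: 011000100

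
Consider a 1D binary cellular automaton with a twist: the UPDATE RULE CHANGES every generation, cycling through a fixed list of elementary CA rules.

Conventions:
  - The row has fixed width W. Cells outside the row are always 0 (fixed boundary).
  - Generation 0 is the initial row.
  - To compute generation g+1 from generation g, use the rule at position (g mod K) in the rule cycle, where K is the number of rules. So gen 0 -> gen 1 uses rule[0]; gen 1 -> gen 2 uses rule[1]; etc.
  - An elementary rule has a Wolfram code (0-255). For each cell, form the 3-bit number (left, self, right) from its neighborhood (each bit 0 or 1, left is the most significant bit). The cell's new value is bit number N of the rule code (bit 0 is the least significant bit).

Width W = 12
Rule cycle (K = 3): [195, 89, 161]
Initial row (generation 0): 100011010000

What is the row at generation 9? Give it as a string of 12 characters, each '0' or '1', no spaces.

Gen 0: 100011010000
Gen 1 (rule 195): 001101000111
Gen 2 (rule 89): 101100110101
Gen 3 (rule 161): 010000001010
Gen 4 (rule 195): 100111110000
Gen 5 (rule 89): 010100011111
Gen 6 (rule 161): 001001001110
Gen 7 (rule 195): 110010010110
Gen 8 (rule 89): 111001000111
Gen 9 (rule 161): 010000010010

Answer: 010000010010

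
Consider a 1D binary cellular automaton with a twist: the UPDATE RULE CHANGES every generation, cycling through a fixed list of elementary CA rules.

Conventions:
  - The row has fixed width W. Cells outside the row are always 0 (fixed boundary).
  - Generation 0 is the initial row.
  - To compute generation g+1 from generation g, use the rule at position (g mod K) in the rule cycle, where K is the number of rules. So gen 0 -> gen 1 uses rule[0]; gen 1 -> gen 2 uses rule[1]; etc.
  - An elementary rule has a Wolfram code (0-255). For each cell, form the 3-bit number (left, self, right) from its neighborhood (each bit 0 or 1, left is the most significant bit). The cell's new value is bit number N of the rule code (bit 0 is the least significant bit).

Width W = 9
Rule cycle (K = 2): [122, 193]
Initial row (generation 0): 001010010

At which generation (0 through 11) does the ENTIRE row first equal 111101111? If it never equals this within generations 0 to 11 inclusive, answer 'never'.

Answer: never

Derivation:
Gen 0: 001010010
Gen 1 (rule 122): 010101101
Gen 2 (rule 193): 000000100
Gen 3 (rule 122): 000001010
Gen 4 (rule 193): 111100000
Gen 5 (rule 122): 100110000
Gen 6 (rule 193): 000010111
Gen 7 (rule 122): 000101101
Gen 8 (rule 193): 110000100
Gen 9 (rule 122): 111001010
Gen 10 (rule 193): 011000000
Gen 11 (rule 122): 111100000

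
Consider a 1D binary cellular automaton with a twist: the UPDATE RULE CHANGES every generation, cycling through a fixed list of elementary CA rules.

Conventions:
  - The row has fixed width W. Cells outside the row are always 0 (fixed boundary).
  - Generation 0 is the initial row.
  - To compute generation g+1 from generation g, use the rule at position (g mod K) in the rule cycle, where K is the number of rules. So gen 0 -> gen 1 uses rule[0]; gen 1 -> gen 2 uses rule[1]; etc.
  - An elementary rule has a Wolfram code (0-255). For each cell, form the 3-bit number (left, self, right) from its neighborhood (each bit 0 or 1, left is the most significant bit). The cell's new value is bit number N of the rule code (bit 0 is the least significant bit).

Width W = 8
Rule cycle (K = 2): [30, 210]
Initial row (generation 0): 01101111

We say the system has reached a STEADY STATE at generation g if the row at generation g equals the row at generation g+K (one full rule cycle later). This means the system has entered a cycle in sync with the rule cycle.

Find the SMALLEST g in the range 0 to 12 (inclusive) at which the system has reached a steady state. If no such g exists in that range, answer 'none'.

Answer: 6

Derivation:
Gen 0: 01101111
Gen 1 (rule 30): 11001000
Gen 2 (rule 210): 01110100
Gen 3 (rule 30): 11000110
Gen 4 (rule 210): 01101011
Gen 5 (rule 30): 11001010
Gen 6 (rule 210): 01110001
Gen 7 (rule 30): 11001011
Gen 8 (rule 210): 01110001
Gen 9 (rule 30): 11001011
Gen 10 (rule 210): 01110001
Gen 11 (rule 30): 11001011
Gen 12 (rule 210): 01110001
Gen 13 (rule 30): 11001011
Gen 14 (rule 210): 01110001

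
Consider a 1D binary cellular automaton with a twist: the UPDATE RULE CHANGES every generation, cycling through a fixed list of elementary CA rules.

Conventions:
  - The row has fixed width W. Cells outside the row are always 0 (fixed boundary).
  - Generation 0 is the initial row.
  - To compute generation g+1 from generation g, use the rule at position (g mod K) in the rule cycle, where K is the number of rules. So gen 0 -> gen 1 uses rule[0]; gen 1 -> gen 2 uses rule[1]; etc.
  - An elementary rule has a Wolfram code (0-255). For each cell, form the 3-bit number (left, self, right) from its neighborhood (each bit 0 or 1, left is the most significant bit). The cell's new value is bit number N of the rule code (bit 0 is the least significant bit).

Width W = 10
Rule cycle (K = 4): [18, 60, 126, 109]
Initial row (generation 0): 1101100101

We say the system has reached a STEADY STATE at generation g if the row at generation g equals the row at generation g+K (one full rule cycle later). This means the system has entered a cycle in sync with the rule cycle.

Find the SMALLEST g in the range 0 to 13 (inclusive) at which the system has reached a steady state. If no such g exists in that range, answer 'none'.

Gen 0: 1101100101
Gen 1 (rule 18): 0000011000
Gen 2 (rule 60): 0000010100
Gen 3 (rule 126): 0000111110
Gen 4 (rule 109): 1110100010
Gen 5 (rule 18): 0000010101
Gen 6 (rule 60): 0000011111
Gen 7 (rule 126): 0000110001
Gen 8 (rule 109): 1110110101
Gen 9 (rule 18): 0000000000
Gen 10 (rule 60): 0000000000
Gen 11 (rule 126): 0000000000
Gen 12 (rule 109): 1111111111
Gen 13 (rule 18): 0000000000
Gen 14 (rule 60): 0000000000
Gen 15 (rule 126): 0000000000
Gen 16 (rule 109): 1111111111
Gen 17 (rule 18): 0000000000

Answer: 9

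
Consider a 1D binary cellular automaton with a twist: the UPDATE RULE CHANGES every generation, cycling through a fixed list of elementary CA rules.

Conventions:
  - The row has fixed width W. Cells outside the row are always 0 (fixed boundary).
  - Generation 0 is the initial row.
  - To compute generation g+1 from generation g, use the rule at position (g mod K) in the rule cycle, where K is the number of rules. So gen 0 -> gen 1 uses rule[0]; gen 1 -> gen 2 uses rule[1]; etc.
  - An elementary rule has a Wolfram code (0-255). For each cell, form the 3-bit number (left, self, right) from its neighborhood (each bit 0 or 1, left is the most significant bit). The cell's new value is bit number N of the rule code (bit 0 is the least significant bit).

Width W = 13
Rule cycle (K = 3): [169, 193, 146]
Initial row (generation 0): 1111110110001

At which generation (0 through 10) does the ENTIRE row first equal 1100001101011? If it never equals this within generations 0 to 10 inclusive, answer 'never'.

Answer: never

Derivation:
Gen 0: 1111110110001
Gen 1 (rule 169): 1111101100100
Gen 2 (rule 193): 0111100100001
Gen 3 (rule 146): 1011011010010
Gen 4 (rule 169): 0110110100000
Gen 5 (rule 193): 0010010001111
Gen 6 (rule 146): 0101101010110
Gen 7 (rule 169): 0011010101100
Gen 8 (rule 193): 1001000000101
Gen 9 (rule 146): 0110100001000
Gen 10 (rule 169): 0101001100011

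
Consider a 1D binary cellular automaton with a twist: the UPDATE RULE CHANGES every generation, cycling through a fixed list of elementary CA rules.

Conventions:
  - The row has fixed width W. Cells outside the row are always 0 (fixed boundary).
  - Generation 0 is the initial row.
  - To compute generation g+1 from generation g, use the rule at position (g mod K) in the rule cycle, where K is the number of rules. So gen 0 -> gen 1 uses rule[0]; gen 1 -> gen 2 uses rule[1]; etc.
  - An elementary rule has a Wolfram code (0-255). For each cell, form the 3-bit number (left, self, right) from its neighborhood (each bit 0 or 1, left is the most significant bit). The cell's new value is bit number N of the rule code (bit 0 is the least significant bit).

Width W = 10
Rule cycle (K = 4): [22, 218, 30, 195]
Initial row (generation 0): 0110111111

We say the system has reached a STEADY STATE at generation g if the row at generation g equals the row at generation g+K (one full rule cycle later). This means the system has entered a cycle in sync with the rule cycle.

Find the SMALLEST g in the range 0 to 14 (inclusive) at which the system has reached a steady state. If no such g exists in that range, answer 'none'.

Gen 0: 0110111111
Gen 1 (rule 22): 1000000000
Gen 2 (rule 218): 0100000000
Gen 3 (rule 30): 1110000000
Gen 4 (rule 195): 0110111111
Gen 5 (rule 22): 1000000000
Gen 6 (rule 218): 0100000000
Gen 7 (rule 30): 1110000000
Gen 8 (rule 195): 0110111111
Gen 9 (rule 22): 1000000000
Gen 10 (rule 218): 0100000000
Gen 11 (rule 30): 1110000000
Gen 12 (rule 195): 0110111111
Gen 13 (rule 22): 1000000000
Gen 14 (rule 218): 0100000000
Gen 15 (rule 30): 1110000000
Gen 16 (rule 195): 0110111111
Gen 17 (rule 22): 1000000000
Gen 18 (rule 218): 0100000000

Answer: 0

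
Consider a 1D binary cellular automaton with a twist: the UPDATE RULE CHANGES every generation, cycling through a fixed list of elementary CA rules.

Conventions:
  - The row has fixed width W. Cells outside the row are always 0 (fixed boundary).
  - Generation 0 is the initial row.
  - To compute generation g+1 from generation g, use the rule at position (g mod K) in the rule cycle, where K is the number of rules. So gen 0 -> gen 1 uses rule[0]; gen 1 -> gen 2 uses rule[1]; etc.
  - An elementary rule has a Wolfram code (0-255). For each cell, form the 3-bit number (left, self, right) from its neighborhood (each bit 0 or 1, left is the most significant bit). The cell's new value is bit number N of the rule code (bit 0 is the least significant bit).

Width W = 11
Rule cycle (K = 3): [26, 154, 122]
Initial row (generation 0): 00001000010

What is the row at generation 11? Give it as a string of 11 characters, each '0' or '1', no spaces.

Answer: 00001000100

Derivation:
Gen 0: 00001000010
Gen 1 (rule 26): 00010100101
Gen 2 (rule 154): 00100011000
Gen 3 (rule 122): 01010111100
Gen 4 (rule 26): 10000100010
Gen 5 (rule 154): 01001010101
Gen 6 (rule 122): 10110101010
Gen 7 (rule 26): 00100000001
Gen 8 (rule 154): 01010000010
Gen 9 (rule 122): 10101000101
Gen 10 (rule 26): 00000101000
Gen 11 (rule 154): 00001000100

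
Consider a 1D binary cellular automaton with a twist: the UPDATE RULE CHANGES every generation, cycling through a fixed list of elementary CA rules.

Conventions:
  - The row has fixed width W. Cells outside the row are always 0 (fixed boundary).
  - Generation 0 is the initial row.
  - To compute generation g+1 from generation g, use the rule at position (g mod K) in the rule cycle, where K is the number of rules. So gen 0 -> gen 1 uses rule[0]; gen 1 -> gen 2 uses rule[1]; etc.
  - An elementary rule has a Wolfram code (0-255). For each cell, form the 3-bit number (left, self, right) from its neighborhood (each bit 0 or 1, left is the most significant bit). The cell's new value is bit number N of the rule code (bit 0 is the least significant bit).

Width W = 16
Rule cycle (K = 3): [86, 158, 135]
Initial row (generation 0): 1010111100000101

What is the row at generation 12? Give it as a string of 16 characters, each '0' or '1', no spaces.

Gen 0: 1010111100000101
Gen 1 (rule 86): 1010000110001101
Gen 2 (rule 158): 1011001101011001
Gen 3 (rule 135): 1000010001000011
Gen 4 (rule 86): 1100111011100101
Gen 5 (rule 158): 1011110011011101
Gen 6 (rule 135): 1001100100001001
Gen 7 (rule 86): 1110111110011111
Gen 8 (rule 158): 1100111101111110
Gen 9 (rule 135): 0001011000111100
Gen 10 (rule 86): 0011001101000110
Gen 11 (rule 158): 0110111001101101
Gen 12 (rule 135): 1000010010000001

Answer: 1000010010000001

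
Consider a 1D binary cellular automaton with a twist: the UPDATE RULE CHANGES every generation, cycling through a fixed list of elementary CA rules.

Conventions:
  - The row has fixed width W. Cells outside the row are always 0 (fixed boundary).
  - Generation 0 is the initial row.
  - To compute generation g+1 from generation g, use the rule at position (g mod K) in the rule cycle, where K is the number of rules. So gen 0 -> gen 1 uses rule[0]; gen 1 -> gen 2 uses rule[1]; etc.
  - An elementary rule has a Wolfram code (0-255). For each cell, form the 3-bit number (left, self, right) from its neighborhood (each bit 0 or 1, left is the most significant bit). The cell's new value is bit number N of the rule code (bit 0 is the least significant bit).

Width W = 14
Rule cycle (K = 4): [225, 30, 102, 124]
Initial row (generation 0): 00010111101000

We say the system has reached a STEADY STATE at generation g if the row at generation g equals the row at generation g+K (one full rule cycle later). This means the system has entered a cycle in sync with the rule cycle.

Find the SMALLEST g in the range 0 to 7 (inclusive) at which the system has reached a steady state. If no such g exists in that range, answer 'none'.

Answer: none

Derivation:
Gen 0: 00010111101000
Gen 1 (rule 225): 11001011110011
Gen 2 (rule 30): 10111010001110
Gen 3 (rule 102): 11001110010010
Gen 4 (rule 124): 11101011011011
Gen 5 (rule 225): 01110101101101
Gen 6 (rule 30): 11000101001001
Gen 7 (rule 102): 01001111011011
Gen 8 (rule 124): 01101001111111
Gen 9 (rule 225): 00110000111111
Gen 10 (rule 30): 01101001100000
Gen 11 (rule 102): 10111010100000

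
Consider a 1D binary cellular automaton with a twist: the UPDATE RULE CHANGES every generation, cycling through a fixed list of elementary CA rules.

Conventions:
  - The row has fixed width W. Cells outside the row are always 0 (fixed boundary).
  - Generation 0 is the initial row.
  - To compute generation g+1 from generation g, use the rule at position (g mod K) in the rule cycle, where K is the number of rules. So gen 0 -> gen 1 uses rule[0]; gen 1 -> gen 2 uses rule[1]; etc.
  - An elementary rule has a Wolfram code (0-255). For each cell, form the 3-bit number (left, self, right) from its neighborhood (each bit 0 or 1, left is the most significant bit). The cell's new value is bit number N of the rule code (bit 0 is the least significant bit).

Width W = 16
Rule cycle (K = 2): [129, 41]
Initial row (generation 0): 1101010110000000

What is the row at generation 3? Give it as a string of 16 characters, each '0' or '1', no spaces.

Gen 0: 1101010110000000
Gen 1 (rule 129): 0000000000111111
Gen 2 (rule 41): 1111111110100000
Gen 3 (rule 129): 0111111100001111

Answer: 0111111100001111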